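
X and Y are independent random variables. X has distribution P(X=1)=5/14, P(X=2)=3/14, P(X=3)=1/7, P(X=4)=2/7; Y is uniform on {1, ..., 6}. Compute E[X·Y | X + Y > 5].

573/47

P(X + Y > 5) = 47/84.
Summing XY·P(x,y) over outcomes with X + Y > 5 gives 191/28.
E[X·Y | X + Y > 5] = (191/28) / (47/84) = 573/47.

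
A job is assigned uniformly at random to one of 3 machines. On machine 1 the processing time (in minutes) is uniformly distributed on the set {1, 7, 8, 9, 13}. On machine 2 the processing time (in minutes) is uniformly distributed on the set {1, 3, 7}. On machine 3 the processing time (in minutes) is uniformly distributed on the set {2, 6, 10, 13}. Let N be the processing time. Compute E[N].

E[N | machine 1] = (1+7+8+9+13)/5 = 38/5.
E[N | machine 2] = (1+3+7)/3 = 11/3.
E[N | machine 3] = (2+6+10+13)/4 = 31/4.
E[N] = (1/3)·(38/5) + (1/3)·(11/3) + (1/3)·(31/4) = 1141/180.

1141/180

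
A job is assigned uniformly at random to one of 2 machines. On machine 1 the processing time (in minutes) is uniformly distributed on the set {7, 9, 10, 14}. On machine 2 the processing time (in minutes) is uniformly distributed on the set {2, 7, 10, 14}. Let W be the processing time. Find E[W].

73/8

E[W | machine 1] = (7+9+10+14)/4 = 10.
E[W | machine 2] = (2+7+10+14)/4 = 33/4.
E[W] = (1/2)·(10) + (1/2)·(33/4) = 73/8.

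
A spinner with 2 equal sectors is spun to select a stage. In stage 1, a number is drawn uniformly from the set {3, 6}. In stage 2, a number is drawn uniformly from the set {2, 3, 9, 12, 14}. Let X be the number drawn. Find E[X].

25/4

E[X | stage 1] = (3+6)/2 = 9/2.
E[X | stage 2] = (2+3+9+12+14)/5 = 8.
E[X] = (1/2)·(9/2) + (1/2)·(8) = 25/4.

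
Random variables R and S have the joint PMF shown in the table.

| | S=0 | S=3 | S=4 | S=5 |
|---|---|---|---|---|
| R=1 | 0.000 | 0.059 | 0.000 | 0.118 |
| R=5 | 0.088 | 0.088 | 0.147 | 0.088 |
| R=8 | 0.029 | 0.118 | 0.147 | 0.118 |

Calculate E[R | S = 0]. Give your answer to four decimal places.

5.7436

P(S = 0) = 0.117.
Σ R·P over the event = 5·(0.088) + 8·(0.029) = 0.672.
E[R | S = 0] = (0.672) / (0.117) = 5.7436.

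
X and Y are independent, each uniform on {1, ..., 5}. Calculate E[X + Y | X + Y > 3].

71/11

P(X + Y > 3) = 22/25.
Summing (X+Y)·P(x,y) over outcomes with X + Y > 3 gives 142/25.
E[X + Y | X + Y > 3] = (142/25) / (22/25) = 71/11.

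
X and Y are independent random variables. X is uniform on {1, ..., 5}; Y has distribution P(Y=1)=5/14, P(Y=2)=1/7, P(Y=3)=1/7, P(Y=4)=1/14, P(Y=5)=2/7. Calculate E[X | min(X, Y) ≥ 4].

9/2

P(min(X, Y) ≥ 4) = 1/7.
Summing X·P(x,y) over outcomes with min(X, Y) ≥ 4 gives 9/14.
E[X | min(X, Y) ≥ 4] = (9/14) / (1/7) = 9/2.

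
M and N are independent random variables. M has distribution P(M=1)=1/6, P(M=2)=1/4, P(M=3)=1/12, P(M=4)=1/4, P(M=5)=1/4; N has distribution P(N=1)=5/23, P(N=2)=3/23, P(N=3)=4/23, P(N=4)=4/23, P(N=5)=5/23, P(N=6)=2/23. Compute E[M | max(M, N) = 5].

215/54

P(max(M, N) = 5) = 9/23.
Summing M·P(x,y) over outcomes with max(M, N) = 5 gives 215/138.
E[M | max(M, N) = 5] = (215/138) / (9/23) = 215/54.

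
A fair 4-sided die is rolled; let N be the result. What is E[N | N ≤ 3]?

Given N ≤ 3, N is equally likely to be any of {1, 2, 3}.
E[N | N ≤ 3] = (1 + 2 + 3) / 3 = 2.

2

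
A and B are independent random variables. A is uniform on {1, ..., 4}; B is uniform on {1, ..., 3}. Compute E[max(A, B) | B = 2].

11/4

Outcomes with B = 2: (1,2), (2,2), (3,2), (4,2), each with probability 1/12.
E[max(A, B) | B = 2] = (2 + 2 + 3 + 4) / 4 = 11/4.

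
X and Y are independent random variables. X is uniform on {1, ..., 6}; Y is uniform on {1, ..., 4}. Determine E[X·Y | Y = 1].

Outcomes with Y = 1: (1,1), (2,1), (3,1), (4,1), (5,1), (6,1), each with probability 1/24.
E[X·Y | Y = 1] = (1 + 2 + 3 + 4 + 5 + 6) / 6 = 7/2.

7/2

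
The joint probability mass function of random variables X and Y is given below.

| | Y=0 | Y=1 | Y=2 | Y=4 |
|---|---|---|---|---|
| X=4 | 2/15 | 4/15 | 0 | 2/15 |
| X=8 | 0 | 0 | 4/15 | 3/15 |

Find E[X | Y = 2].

8

P(Y = 2) = 4/15.
Summing X·P(X=x,Y=y) over the conditioning event gives 32/15.
E[X | Y = 2] = (32/15) / (4/15) = 8.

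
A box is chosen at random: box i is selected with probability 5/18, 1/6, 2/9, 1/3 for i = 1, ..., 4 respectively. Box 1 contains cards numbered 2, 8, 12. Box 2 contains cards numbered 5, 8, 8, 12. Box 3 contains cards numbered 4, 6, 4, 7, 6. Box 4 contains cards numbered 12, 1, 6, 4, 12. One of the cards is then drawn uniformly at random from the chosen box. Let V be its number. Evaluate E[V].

7501/1080

E[V | box 1] = (2+8+12)/3 = 22/3.
E[V | box 2] = (5+8+8+12)/4 = 33/4.
E[V | box 3] = (4+6+4+7+6)/5 = 27/5.
E[V | box 4] = (12+1+6+4+12)/5 = 7.
By the law of total expectation,
E[V] = (5/18)·(22/3) + (1/6)·(33/4) + (2/9)·(27/5) + (1/3)·(7) = 7501/1080.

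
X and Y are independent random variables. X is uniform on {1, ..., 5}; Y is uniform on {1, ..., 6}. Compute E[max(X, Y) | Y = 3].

Outcomes with Y = 3: (1,3), (2,3), (3,3), (4,3), (5,3), each with probability 1/30.
E[max(X, Y) | Y = 3] = (3 + 3 + 3 + 4 + 5) / 5 = 18/5.

18/5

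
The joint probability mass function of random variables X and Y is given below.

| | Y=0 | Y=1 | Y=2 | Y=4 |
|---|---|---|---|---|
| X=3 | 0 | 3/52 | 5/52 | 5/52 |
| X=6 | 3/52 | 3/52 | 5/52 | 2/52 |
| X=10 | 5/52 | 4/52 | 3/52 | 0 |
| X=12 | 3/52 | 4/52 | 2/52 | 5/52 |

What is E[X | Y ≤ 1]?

P(Y ≤ 1) = 25/52.
Summing X·P(X=x,Y=y) over the conditioning event gives 219/52.
E[X | Y ≤ 1] = (219/52) / (25/52) = 219/25.

219/25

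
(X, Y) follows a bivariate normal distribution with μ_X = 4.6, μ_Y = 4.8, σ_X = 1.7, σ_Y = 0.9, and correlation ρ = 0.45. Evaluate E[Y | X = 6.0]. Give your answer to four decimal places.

5.1335

For a bivariate normal, E[Y | X=x] = μ_Y + ρ·(σ_Y/σ_X)·(x − μ_X).
E[Y | X=6.0] = 4.8 + (0.45)·(0.9/1.7)·(6.0 − (4.6)) = 4.8 + (0.23824)·(1.4) = 5.1335.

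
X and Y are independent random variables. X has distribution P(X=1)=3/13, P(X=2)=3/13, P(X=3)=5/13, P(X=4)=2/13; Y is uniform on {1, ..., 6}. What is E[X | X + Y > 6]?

P(X + Y > 6) = 16/39.
Summing X·P(x,y) over outcomes with X + Y > 6 gives 46/39.
E[X | X + Y > 6] = (46/39) / (16/39) = 23/8.

23/8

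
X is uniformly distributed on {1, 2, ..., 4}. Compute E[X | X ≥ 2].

3

Given X ≥ 2, X is equally likely to be any of {2, 3, 4}.
E[X | X ≥ 2] = (2 + 3 + 4) / 3 = 3.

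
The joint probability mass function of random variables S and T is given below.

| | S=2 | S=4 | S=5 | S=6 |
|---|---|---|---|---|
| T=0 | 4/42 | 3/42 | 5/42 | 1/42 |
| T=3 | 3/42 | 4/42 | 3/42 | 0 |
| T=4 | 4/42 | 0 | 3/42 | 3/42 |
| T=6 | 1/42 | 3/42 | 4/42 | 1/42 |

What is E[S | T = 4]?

P(T = 4) = 5/21.
Σ S·P over the event = 2·(4/42) + 5·(3/42) + 6·(3/42) = 41/42.
E[S | T = 4] = (41/42) / (5/21) = 41/10.

41/10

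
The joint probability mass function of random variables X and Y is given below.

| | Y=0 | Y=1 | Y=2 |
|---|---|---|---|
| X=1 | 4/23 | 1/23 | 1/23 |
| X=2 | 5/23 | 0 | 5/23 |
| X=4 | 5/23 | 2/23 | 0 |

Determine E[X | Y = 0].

17/7

P(Y = 0) = 14/23.
Σ X·P over the event = 1·(4/23) + 2·(5/23) + 4·(5/23) = 34/23.
E[X | Y = 0] = (34/23) / (14/23) = 17/7.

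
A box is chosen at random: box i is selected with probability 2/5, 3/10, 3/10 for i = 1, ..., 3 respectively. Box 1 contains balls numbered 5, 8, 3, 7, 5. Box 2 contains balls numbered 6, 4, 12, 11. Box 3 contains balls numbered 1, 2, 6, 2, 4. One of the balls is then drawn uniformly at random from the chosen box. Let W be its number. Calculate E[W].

E[W | box 1] = (5+8+3+7+5)/5 = 28/5.
E[W | box 2] = (6+4+12+11)/4 = 33/4.
E[W | box 3] = (1+2+6+2+4)/5 = 3.
E[W] = (2/5)·(28/5) + (3/10)·(33/4) + (3/10)·(3) = 1123/200.

1123/200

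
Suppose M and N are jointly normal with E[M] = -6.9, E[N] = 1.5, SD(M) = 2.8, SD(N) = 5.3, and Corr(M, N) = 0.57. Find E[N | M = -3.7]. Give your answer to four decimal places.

The regression of N on M has slope ρ·σ_N/σ_M and passes through (μ_M, μ_N).
E[N | M=-3.7] = 1.5 + (0.57)·(5.3/2.8)·(-3.7 − (-6.9)) = 1.5 + (1.07893)·(3.2) = 4.9526.

4.9526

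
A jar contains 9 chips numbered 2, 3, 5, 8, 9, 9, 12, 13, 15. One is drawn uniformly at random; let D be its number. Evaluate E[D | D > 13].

15

P(D > 13) = 1/9.
Σ over the event: 15·1/9 = 5/3.
E[D | D > 13] = (5/3) / (1/9) = 15.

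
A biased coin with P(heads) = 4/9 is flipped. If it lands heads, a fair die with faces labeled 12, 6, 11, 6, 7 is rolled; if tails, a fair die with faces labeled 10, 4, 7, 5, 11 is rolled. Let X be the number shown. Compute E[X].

E[X | heads] = (12+6+11+6+7)/5 = 42/5.
E[X | tails] = (10+4+7+5+11)/5 = 37/5.
By the law of total expectation,
E[X] = (4/9)·(42/5) + (5/9)·(37/5) = 353/45.

353/45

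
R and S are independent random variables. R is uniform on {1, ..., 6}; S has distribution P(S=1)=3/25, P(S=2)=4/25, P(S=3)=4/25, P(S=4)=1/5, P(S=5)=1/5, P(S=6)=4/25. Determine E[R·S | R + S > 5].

1798/113

P(R + S > 5) = 113/150.
Summing RS·P(x,y) over outcomes with R + S > 5 gives 899/75.
E[R·S | R + S > 5] = (899/75) / (113/150) = 1798/113.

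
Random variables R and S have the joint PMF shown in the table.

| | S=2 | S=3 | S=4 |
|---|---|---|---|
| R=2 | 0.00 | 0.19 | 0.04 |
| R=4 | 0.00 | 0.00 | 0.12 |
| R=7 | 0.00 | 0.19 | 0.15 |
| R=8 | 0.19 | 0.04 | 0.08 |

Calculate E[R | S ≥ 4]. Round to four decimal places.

5.7692

P(S ≥ 4) = 0.39.
Summing R·P(R=x,S=y) over the conditioning event gives 2.25.
E[R | S ≥ 4] = (2.25) / (0.39) = 5.7692.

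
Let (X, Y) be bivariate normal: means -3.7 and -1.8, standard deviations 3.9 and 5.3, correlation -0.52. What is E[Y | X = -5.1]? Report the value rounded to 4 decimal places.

-0.8107

E[Y | X=x] = μ_Y + ρ(σ_Y/σ_X)(x − μ_X) for jointly normal variables.
E[Y | X=-5.1] = -1.8 + (-0.52)·(5.3/3.9)·(-5.1 − (-3.7)) = -1.8 + (-0.70667)·(-1.4) = -0.8107.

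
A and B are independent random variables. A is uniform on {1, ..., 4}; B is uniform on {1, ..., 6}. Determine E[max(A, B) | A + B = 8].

Outcomes with A + B = 8: (2,6), (3,5), (4,4), each with probability 1/24.
E[max(A, B) | A + B = 8] = (6 + 5 + 4) / 3 = 5.

5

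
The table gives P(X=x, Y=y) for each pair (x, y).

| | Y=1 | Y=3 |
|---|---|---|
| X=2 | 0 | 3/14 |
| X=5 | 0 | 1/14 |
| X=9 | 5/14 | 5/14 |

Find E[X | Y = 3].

56/9

P(Y = 3) = 9/14.
Σ X·P over the event = 2·(3/14) + 5·(1/14) + 9·(5/14) = 4.
E[X | Y = 3] = (4) / (9/14) = 56/9.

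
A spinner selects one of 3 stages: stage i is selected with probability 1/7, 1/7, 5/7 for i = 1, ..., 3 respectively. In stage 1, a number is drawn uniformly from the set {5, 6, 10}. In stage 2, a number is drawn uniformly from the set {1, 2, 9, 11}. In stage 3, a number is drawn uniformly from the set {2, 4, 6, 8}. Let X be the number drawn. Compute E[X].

151/28

E[X | stage 1] = (5+6+10)/3 = 7.
E[X | stage 2] = (1+2+9+11)/4 = 23/4.
E[X | stage 3] = (2+4+6+8)/4 = 5.
By the law of total expectation,
E[X] = (1/7)·(7) + (1/7)·(23/4) + (5/7)·(5) = 151/28.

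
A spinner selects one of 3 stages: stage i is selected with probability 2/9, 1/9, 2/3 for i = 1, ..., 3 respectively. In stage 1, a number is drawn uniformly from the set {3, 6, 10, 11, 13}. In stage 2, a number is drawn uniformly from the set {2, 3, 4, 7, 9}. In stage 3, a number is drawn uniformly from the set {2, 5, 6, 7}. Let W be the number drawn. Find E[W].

E[W | stage 1] = (3+6+10+11+13)/5 = 43/5.
E[W | stage 2] = (2+3+4+7+9)/5 = 5.
E[W | stage 3] = (2+5+6+7)/4 = 5.
By the law of total expectation,
E[W] = (2/9)·(43/5) + (1/9)·(5) + (2/3)·(5) = 29/5.

29/5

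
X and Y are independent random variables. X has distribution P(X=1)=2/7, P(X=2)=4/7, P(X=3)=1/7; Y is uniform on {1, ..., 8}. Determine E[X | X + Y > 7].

2

P(X + Y > 7) = 5/14.
Summing X·P(x,y) over outcomes with X + Y > 7 gives 5/7.
E[X | X + Y > 7] = (5/7) / (5/14) = 2.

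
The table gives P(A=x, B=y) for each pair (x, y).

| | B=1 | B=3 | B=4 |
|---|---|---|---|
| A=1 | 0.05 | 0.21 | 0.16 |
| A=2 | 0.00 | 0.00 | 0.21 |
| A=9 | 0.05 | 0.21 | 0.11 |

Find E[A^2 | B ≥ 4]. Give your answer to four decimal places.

P(B ≥ 4) = 0.48.
Σ A^2·P over the event = 1·(0.16) + 4·(0.21) + 81·(0.11) = 9.91.
E[A^2 | B ≥ 4] = (9.91) / (0.48) = 20.6458.

20.6458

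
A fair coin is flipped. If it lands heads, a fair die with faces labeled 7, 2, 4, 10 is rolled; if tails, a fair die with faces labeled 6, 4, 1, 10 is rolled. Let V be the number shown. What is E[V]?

E[V | heads] = (7+2+4+10)/4 = 23/4.
E[V | tails] = (6+4+1+10)/4 = 21/4.
By the law of total expectation,
E[V] = (1/2)·(23/4) + (1/2)·(21/4) = 11/2.

11/2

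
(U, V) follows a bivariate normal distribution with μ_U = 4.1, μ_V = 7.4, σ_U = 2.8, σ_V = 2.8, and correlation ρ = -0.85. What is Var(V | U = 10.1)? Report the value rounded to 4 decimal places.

For a bivariate normal, Var(V | U=x) = σ_V²(1 − ρ²).
Var(V | U=10.1) = (2.8)²·(1 − (-0.85)²) = 7.84·0.2775 = 2.1756.

2.1756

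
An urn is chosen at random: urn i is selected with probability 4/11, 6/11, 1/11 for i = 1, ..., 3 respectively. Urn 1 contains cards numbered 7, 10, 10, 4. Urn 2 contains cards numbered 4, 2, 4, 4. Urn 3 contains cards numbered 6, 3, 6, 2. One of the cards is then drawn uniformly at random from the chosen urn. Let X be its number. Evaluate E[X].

E[X | urn 1] = (7+10+10+4)/4 = 31/4.
E[X | urn 2] = (4+2+4+4)/4 = 7/2.
E[X | urn 3] = (6+3+6+2)/4 = 17/4.
E[X] = (4/11)·(31/4) + (6/11)·(7/2) + (1/11)·(17/4) = 225/44.

225/44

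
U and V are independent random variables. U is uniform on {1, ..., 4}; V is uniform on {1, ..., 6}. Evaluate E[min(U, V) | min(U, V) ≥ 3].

27/8

Outcomes with min(U, V) ≥ 3: (3,3), (3,4), (3,5), (3,6), (4,3), (4,4), (4,5), (4,6), each with probability 1/24.
E[min(U, V) | min(U, V) ≥ 3] = (3 + 3 + 3 + 3 + 3 + 4 + 4 + 4) / 8 = 27/8.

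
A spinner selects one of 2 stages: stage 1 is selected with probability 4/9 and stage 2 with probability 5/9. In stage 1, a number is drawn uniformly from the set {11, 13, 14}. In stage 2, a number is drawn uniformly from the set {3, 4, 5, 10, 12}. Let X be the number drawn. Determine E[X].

254/27

E[X | stage 1] = (11+13+14)/3 = 38/3.
E[X | stage 2] = (3+4+5+10+12)/5 = 34/5.
By the law of total expectation,
E[X] = (4/9)·(38/3) + (5/9)·(34/5) = 254/27.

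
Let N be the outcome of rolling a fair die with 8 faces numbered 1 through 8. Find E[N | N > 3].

6

Given N > 3, N is equally likely to be any of {4, 5, 6, 7, 8}.
E[N | N > 3] = (4 + 5 + 6 + 7 + 8) / 5 = 6.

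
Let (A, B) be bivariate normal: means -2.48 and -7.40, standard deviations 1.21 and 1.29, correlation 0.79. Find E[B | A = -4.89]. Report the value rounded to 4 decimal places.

-9.4298

The regression of B on A has slope ρ·σ_B/σ_A and passes through (μ_A, μ_B).
E[B | A=-4.89] = -7.40 + (0.79)·(1.29/1.21)·(-4.89 − (-2.48)) = -7.40 + (0.84223)·(-2.41) = -9.4298.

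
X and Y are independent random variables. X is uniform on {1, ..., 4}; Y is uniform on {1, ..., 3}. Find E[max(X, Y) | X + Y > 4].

7/2

P(X + Y > 4) = 1/2.
Summing max(X,Y)·P(x,y) over outcomes with X + Y > 4 gives 7/4.
E[max(X, Y) | X + Y > 4] = (7/4) / (1/2) = 7/2.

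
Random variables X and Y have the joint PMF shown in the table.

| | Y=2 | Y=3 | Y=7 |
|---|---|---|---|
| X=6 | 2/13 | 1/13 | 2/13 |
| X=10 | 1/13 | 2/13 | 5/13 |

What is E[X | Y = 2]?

P(Y = 2) = 3/13.
Σ X·P over the event = 6·(2/13) + 10·(1/13) = 22/13.
E[X | Y = 2] = (22/13) / (3/13) = 22/3.

22/3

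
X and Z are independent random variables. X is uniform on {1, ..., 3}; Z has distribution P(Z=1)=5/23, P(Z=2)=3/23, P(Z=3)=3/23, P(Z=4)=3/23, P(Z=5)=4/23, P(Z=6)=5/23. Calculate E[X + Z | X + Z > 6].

P(X + Z > 6) = 26/69.
Summing (X+Z)·P(x,y) over outcomes with X + Z > 6 gives 67/23.
E[X + Z | X + Z > 6] = (67/23) / (26/69) = 201/26.

201/26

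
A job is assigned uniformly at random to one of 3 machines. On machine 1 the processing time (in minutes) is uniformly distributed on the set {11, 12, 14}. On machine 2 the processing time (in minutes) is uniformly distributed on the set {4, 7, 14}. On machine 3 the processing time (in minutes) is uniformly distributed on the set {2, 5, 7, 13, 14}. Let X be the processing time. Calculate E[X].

433/45

E[X | machine 1] = (11+12+14)/3 = 37/3.
E[X | machine 2] = (4+7+14)/3 = 25/3.
E[X | machine 3] = (2+5+7+13+14)/5 = 41/5.
E[X] = (1/3)·(37/3) + (1/3)·(25/3) + (1/3)·(41/5) = 433/45.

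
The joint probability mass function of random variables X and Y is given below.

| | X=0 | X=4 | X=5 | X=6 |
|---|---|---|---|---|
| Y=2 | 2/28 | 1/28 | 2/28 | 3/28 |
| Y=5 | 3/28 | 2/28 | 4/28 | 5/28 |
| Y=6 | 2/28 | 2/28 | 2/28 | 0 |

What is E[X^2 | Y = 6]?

P(Y = 6) = 3/14.
Σ X^2·P over the event = 0·(2/28) + 16·(2/28) + 25·(2/28) = 41/14.
E[X^2 | Y = 6] = (41/14) / (3/14) = 41/3.

41/3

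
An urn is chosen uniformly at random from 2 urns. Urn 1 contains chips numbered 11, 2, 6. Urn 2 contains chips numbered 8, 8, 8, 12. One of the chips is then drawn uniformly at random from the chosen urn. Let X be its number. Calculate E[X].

23/3

E[X | urn 1] = (11+2+6)/3 = 19/3.
E[X | urn 2] = (8+8+8+12)/4 = 9.
By the law of total expectation,
E[X] = (1/2)·(19/3) + (1/2)·(9) = 23/3.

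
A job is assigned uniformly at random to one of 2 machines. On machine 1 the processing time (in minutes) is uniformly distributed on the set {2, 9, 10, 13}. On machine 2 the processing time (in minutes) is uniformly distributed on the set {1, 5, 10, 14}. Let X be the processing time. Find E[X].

8

E[X | machine 1] = (2+9+10+13)/4 = 17/2.
E[X | machine 2] = (1+5+10+14)/4 = 15/2.
By the law of total expectation,
E[X] = (1/2)·(17/2) + (1/2)·(15/2) = 8.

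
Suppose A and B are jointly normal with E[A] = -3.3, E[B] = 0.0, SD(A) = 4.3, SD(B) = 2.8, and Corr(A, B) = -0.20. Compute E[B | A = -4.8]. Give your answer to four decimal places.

The regression of B on A has slope ρ·σ_B/σ_A and passes through (μ_A, μ_B).
E[B | A=-4.8] = 0.0 + (-0.20)·(2.8/4.3)·(-4.8 − (-3.3)) = 0.0 + (-0.13023)·(-1.5) = 0.1953.

0.1953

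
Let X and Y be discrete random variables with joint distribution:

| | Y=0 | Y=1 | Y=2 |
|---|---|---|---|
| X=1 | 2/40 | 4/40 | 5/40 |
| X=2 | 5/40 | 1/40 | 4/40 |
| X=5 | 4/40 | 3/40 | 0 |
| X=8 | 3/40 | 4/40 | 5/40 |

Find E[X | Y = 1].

P(Y = 1) = 3/10.
Σ X·P over the event = 1·(4/40) + 2·(1/40) + 5·(3/40) + 8·(4/40) = 53/40.
E[X | Y = 1] = (53/40) / (3/10) = 53/12.

53/12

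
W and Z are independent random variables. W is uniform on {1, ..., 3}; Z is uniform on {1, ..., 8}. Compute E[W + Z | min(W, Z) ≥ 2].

P(min(W, Z) ≥ 2) = 7/12.
Summing (W+Z)·P(x,y) over outcomes with min(W, Z) ≥ 2 gives 35/8.
E[W + Z | min(W, Z) ≥ 2] = (35/8) / (7/12) = 15/2.

15/2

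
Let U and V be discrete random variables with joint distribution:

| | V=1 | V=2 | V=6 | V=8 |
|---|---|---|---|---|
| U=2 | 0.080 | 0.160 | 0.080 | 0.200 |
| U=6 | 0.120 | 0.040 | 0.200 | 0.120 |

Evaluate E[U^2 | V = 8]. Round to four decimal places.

16.0000

P(V = 8) = 0.320.
Σ U^2·P over the event = 4·(0.200) + 36·(0.120) = 5.120.
E[U^2 | V = 8] = (5.120) / (0.320) = 16.0000.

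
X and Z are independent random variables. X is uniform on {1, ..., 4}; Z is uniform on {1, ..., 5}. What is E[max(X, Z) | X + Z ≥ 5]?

P(X + Z ≥ 5) = 7/10.
Summing max(X,Z)·P(x,y) over outcomes with X + Z ≥ 5 gives 57/20.
E[max(X, Z) | X + Z ≥ 5] = (57/20) / (7/10) = 57/14.

57/14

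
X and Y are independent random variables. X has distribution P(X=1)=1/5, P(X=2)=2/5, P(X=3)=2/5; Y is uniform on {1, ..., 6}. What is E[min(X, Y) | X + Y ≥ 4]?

27/13

P(X + Y ≥ 4) = 13/15.
Summing min(X,Y)·P(x,y) over outcomes with X + Y ≥ 4 gives 9/5.
E[min(X, Y) | X + Y ≥ 4] = (9/5) / (13/15) = 27/13.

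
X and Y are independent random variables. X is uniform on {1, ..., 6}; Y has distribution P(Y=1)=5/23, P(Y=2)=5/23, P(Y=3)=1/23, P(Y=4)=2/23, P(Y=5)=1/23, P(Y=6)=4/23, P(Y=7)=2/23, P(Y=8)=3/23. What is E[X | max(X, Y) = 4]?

P(max(X, Y) = 4) = 19/138.
Summing X·P(x,y) over outcomes with max(X, Y) = 4 gives 32/69.
E[X | max(X, Y) = 4] = (32/69) / (19/138) = 64/19.

64/19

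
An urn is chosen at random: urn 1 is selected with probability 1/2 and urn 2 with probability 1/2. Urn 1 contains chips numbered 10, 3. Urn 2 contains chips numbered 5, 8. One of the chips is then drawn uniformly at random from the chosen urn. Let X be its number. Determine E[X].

13/2

E[X | urn 1] = (10+3)/2 = 13/2.
E[X | urn 2] = (5+8)/2 = 13/2.
By the law of total expectation,
E[X] = (1/2)·(13/2) + (1/2)·(13/2) = 13/2.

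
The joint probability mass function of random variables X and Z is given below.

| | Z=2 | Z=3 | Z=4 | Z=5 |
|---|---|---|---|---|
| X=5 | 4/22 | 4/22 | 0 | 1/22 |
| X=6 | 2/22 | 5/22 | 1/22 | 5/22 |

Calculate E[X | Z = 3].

50/9

P(Z = 3) = 9/22.
Σ X·P over the event = 5·(4/22) + 6·(5/22) = 25/11.
E[X | Z = 3] = (25/11) / (9/22) = 50/9.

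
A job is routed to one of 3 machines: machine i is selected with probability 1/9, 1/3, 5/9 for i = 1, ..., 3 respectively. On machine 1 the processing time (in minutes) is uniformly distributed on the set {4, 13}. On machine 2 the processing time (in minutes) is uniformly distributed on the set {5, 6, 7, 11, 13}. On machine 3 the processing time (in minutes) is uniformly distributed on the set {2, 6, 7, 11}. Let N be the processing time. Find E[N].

E[N | machine 1] = (4+13)/2 = 17/2.
E[N | machine 2] = (5+6+7+11+13)/5 = 42/5.
E[N | machine 3] = (2+6+7+11)/4 = 13/2.
E[N] = (1/9)·(17/2) + (1/3)·(42/5) + (5/9)·(13/2) = 331/45.

331/45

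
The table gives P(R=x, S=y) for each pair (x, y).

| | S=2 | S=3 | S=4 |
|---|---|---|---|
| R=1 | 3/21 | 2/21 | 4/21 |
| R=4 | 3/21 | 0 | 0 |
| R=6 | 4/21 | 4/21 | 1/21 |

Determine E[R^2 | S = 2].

39/2

P(S = 2) = 10/21.
Summing R^2·P(R=x,S=y) over the conditioning event gives 65/7.
E[R^2 | S = 2] = (65/7) / (10/21) = 39/2.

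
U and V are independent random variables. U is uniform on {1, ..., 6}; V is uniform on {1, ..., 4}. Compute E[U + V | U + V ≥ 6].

52/7

P(U + V ≥ 6) = 7/12.
Summing (U+V)·P(x,y) over outcomes with U + V ≥ 6 gives 13/3.
E[U + V | U + V ≥ 6] = (13/3) / (7/12) = 52/7.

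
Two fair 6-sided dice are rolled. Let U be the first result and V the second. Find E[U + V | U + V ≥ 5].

P(U + V ≥ 5) = 5/6.
Summing (U+V)·P(x,y) over outcomes with U + V ≥ 5 gives 58/9.
E[U + V | U + V ≥ 5] = (58/9) / (5/6) = 116/15.

116/15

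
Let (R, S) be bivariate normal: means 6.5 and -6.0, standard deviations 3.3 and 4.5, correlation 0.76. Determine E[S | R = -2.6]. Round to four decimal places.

-15.4309

The regression of S on R has slope ρ·σ_S/σ_R and passes through (μ_R, μ_S).
E[S | R=-2.6] = -6.0 + (0.76)·(4.5/3.3)·(-2.6 − (6.5)) = -6.0 + (1.03636)·(-9.1) = -15.4309.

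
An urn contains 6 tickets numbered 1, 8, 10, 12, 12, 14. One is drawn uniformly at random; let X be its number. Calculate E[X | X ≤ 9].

9/2

P(X ≤ 9) = 1/3.
Σ over the event: 1·1/6 + 8·1/6 = 3/2.
E[X | X ≤ 9] = (3/2) / (1/3) = 9/2.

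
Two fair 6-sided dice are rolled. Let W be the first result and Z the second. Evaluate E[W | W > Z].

P(W > Z) = 5/12.
Summing W·P(x,y) over outcomes with W > Z gives 35/18.
E[W | W > Z] = (35/18) / (5/12) = 14/3.

14/3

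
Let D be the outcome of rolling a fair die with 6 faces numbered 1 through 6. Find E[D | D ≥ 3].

9/2

Given D ≥ 3, D is equally likely to be any of {3, 4, 5, 6}.
E[D | D ≥ 3] = (3 + 4 + 5 + 6) / 4 = 9/2.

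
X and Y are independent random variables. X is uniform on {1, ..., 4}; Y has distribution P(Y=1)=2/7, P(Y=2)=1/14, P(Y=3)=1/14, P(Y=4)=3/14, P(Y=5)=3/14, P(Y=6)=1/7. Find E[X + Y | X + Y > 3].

309/47

P(X + Y > 3) = 47/56.
Summing (X+Y)·P(x,y) over outcomes with X + Y > 3 gives 309/56.
E[X + Y | X + Y > 3] = (309/56) / (47/56) = 309/47.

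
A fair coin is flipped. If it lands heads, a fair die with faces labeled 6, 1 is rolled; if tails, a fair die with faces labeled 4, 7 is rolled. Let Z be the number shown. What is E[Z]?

9/2

E[Z | heads] = (6+1)/2 = 7/2.
E[Z | tails] = (4+7)/2 = 11/2.
E[Z] = (1/2)·(7/2) + (1/2)·(11/2) = 9/2.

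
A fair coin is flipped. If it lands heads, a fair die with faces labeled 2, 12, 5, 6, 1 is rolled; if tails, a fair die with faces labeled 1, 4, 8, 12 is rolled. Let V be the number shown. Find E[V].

E[V | heads] = (2+12+5+6+1)/5 = 26/5.
E[V | tails] = (1+4+8+12)/4 = 25/4.
By the law of total expectation,
E[V] = (1/2)·(26/5) + (1/2)·(25/4) = 229/40.

229/40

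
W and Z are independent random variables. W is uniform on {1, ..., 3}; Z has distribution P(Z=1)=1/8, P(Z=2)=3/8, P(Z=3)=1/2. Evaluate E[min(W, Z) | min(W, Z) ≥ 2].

P(min(W, Z) ≥ 2) = 7/12.
Summing min(W,Z)·P(x,y) over outcomes with min(W, Z) ≥ 2 gives 4/3.
E[min(W, Z) | min(W, Z) ≥ 2] = (4/3) / (7/12) = 16/7.

16/7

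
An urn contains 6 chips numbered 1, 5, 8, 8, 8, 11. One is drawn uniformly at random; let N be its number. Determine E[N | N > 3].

P(N > 3) = 5/6.
Σ over the event: 5·1/6 + 8·1/2 + 11·1/6 = 20/3.
E[N | N > 3] = (20/3) / (5/6) = 8.

8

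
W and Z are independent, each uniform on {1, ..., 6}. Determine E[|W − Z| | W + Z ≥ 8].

26/15

P(W + Z ≥ 8) = 5/12.
Summing |W−Z|·P(x,y) over outcomes with W + Z ≥ 8 gives 13/18.
E[|W − Z| | W + Z ≥ 8] = (13/18) / (5/12) = 26/15.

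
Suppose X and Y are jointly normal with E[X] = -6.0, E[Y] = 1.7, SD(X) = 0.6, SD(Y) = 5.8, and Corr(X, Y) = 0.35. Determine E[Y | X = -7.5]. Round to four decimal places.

For a bivariate normal, E[Y | X=x] = μ_Y + ρ·(σ_Y/σ_X)·(x − μ_X).
E[Y | X=-7.5] = 1.7 + (0.35)·(5.8/0.6)·(-7.5 − (-6.0)) = 1.7 + (3.3833)·(-1.5) = -3.3750.

-3.3750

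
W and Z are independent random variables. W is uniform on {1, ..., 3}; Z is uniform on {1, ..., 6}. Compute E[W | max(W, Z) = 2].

5/3

Outcomes with max(W, Z) = 2: (1,2), (2,1), (2,2), each with probability 1/18.
E[W | max(W, Z) = 2] = (1 + 2 + 2) / 3 = 5/3.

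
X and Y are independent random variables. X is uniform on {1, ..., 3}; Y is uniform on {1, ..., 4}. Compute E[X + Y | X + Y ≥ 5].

Outcomes with X + Y ≥ 5: (1,4), (2,3), (2,4), (3,2), (3,3), (3,4), each with probability 1/12.
E[X + Y | X + Y ≥ 5] = (5 + 5 + 6 + 5 + 6 + 7) / 6 = 17/3.

17/3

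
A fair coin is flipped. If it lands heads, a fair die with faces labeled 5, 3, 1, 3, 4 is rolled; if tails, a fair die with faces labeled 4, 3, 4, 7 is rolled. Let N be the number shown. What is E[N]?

E[N | heads] = (5+3+1+3+4)/5 = 16/5.
E[N | tails] = (4+3+4+7)/4 = 9/2.
By the law of total expectation,
E[N] = (1/2)·(16/5) + (1/2)·(9/2) = 77/20.

77/20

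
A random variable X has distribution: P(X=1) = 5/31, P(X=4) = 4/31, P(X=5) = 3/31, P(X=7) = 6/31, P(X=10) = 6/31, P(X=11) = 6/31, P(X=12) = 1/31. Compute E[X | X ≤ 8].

13/3

P(X ≤ 8) = 18/31.
Σ over the event: 1·5/31 + 4·4/31 + 5·3/31 + 7·6/31 = 78/31.
E[X | X ≤ 8] = (78/31) / (18/31) = 13/3.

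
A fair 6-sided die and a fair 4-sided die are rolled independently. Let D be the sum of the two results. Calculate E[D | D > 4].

62/9

P(D > 4) = 3/4.
Σ over the event: 5·1/6 + 6·1/6 + 7·1/6 + 8·1/8 + 9·1/12 + 10·1/24 = 31/6.
E[D | D > 4] = (31/6) / (3/4) = 62/9.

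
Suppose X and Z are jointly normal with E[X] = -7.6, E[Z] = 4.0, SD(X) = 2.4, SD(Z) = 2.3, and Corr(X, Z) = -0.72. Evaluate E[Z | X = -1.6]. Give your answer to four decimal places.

-0.1400

The regression of Z on X has slope ρ·σ_Z/σ_X and passes through (μ_X, μ_Z).
E[Z | X=-1.6] = 4.0 + (-0.72)·(2.3/2.4)·(-1.6 − (-7.6)) = 4.0 + (-0.69)·(6) = -0.1400.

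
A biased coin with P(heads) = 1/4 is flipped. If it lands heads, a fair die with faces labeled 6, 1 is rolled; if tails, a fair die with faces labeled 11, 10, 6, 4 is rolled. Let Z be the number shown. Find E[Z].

E[Z | heads] = (6+1)/2 = 7/2.
E[Z | tails] = (11+10+6+4)/4 = 31/4.
By the law of total expectation,
E[Z] = (1/4)·(7/2) + (3/4)·(31/4) = 107/16.

107/16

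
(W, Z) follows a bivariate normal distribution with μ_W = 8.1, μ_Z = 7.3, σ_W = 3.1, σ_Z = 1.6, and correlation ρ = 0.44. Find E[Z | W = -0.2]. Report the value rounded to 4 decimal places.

5.4151

E[Z | W=x] = μ_Z + ρ(σ_Z/σ_W)(x − μ_W) for jointly normal variables.
E[Z | W=-0.2] = 7.3 + (0.44)·(1.6/3.1)·(-0.2 − (8.1)) = 7.3 + (0.2271)·(-8.3) = 5.4151.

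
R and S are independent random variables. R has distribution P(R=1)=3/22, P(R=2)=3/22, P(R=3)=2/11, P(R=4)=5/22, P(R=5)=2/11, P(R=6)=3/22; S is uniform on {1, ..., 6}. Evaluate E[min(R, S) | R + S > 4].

P(R + S > 4) = 113/132.
Summing min(R,S)·P(x,y) over outcomes with R + S > 4 gives 161/66.
E[min(R, S) | R + S > 4] = (161/66) / (113/132) = 322/113.

322/113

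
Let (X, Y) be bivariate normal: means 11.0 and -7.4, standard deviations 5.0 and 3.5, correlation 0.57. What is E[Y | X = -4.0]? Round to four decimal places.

For a bivariate normal, E[Y | X=x] = μ_Y + ρ·(σ_Y/σ_X)·(x − μ_X).
E[Y | X=-4.0] = -7.4 + (0.57)·(3.5/5.0)·(-4.0 − (11.0)) = -7.4 + (0.399)·(-15) = -13.3850.

-13.3850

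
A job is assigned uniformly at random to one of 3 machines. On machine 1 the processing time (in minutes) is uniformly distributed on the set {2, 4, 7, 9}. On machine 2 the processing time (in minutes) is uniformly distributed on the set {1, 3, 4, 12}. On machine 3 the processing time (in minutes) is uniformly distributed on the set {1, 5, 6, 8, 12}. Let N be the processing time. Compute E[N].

E[N | machine 1] = (2+4+7+9)/4 = 11/2.
E[N | machine 2] = (1+3+4+12)/4 = 5.
E[N | machine 3] = (1+5+6+8+12)/5 = 32/5.
By the law of total expectation,
E[N] = (1/3)·(11/2) + (1/3)·(5) + (1/3)·(32/5) = 169/30.

169/30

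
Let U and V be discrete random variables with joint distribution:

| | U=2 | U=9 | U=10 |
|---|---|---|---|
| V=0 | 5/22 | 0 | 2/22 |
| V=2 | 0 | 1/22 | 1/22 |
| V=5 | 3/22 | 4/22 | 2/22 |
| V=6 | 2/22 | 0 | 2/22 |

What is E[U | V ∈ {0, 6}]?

54/11

P(V ∈ {0, 6}) = 1/2.
Σ U·P over the event = 2·(5/22) + 2·(2/22) + 10·(2/22) + 10·(2/22) = 27/11.
E[U | V ∈ {0, 6}] = (27/11) / (1/2) = 54/11.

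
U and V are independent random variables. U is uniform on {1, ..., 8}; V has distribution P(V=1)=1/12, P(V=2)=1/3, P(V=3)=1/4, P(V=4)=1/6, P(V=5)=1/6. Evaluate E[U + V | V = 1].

P(V = 1) = 1/12.
Summing (U+V)·P(x,y) over outcomes with V = 1 gives 11/24.
E[U + V | V = 1] = (11/24) / (1/12) = 11/2.

11/2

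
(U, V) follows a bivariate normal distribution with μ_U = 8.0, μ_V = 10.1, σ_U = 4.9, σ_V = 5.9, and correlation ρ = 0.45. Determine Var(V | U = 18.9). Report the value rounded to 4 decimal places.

The conditional variance in a bivariate normal is σ_V²(1 − ρ²), independent of x.
Var(V | U=18.9) = (5.9)²·(1 − (0.45)²) = 34.81·0.7975 = 27.7610.

27.7610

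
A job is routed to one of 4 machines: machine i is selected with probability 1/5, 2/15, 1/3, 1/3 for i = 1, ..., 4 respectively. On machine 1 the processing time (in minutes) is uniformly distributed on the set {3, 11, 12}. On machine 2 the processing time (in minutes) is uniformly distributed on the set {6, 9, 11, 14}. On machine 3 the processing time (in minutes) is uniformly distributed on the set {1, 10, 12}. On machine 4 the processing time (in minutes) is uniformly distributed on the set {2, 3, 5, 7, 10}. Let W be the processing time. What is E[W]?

E[W | machine 1] = (3+11+12)/3 = 26/3.
E[W | machine 2] = (6+9+11+14)/4 = 10.
E[W | machine 3] = (1+10+12)/3 = 23/3.
E[W | machine 4] = (2+3+5+7+10)/5 = 27/5.
E[W] = (1/5)·(26/3) + (2/15)·(10) + (1/3)·(23/3) + (1/3)·(27/5) = 334/45.

334/45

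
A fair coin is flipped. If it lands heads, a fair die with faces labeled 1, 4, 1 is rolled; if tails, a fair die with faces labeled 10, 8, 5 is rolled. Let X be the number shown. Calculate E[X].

E[X | heads] = (1+4+1)/3 = 2.
E[X | tails] = (10+8+5)/3 = 23/3.
E[X] = (1/2)·(2) + (1/2)·(23/3) = 29/6.

29/6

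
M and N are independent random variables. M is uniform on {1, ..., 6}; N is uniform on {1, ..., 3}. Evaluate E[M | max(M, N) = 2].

Outcomes with max(M, N) = 2: (1,2), (2,1), (2,2), each with probability 1/18.
E[M | max(M, N) = 2] = (1 + 2 + 2) / 3 = 5/3.

5/3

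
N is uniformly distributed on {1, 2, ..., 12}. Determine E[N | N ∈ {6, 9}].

15/2

P(N ∈ {6, 9}) = 1/6.
Σ over the event: 6·1/12 + 9·1/12 = 5/4.
E[N | N ∈ {6, 9}] = (5/4) / (1/6) = 15/2.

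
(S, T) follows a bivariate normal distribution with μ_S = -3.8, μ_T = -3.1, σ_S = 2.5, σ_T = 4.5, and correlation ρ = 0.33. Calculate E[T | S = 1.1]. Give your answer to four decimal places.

The regression of T on S has slope ρ·σ_T/σ_S and passes through (μ_S, μ_T).
E[T | S=1.1] = -3.1 + (0.33)·(4.5/2.5)·(1.1 − (-3.8)) = -3.1 + (0.594)·(4.9) = -0.1894.

-0.1894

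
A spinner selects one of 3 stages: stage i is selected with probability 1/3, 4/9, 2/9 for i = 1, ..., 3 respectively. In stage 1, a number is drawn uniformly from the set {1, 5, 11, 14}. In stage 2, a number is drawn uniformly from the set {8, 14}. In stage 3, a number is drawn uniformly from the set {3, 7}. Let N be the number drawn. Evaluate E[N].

103/12

E[N | stage 1] = (1+5+11+14)/4 = 31/4.
E[N | stage 2] = (8+14)/2 = 11.
E[N | stage 3] = (3+7)/2 = 5.
By the law of total expectation,
E[N] = (1/3)·(31/4) + (4/9)·(11) + (2/9)·(5) = 103/12.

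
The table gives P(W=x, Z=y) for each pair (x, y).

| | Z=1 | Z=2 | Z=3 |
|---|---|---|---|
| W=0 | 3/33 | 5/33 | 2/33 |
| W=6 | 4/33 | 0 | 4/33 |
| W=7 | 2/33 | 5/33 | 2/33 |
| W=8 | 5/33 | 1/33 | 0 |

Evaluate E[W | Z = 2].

P(Z = 2) = 1/3.
Σ W·P over the event = 0·(5/33) + 7·(5/33) + 8·(1/33) = 43/33.
E[W | Z = 2] = (43/33) / (1/3) = 43/11.

43/11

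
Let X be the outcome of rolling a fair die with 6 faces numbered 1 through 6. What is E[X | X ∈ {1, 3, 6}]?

10/3

P(X ∈ {1, 3, 6}) = 1/2.
Σ over the event: 1·1/6 + 3·1/6 + 6·1/6 = 5/3.
E[X | X ∈ {1, 3, 6}] = (5/3) / (1/2) = 10/3.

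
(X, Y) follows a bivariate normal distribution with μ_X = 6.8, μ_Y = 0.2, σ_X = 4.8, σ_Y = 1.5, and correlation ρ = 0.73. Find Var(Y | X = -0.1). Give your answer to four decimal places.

1.0510

The conditional variance in a bivariate normal is σ_Y²(1 − ρ²), independent of x.
Var(Y | X=-0.1) = (1.5)²·(1 − (0.73)²) = 2.25·0.4671 = 1.0510.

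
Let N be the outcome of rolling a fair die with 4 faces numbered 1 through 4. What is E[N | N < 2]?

1

Given N < 2, N is equally likely to be any of {1}.
E[N | N < 2] = (1) / 1 = 1.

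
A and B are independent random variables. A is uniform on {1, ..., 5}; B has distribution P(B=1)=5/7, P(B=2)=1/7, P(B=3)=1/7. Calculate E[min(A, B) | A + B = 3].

1

P(A + B = 3) = 6/35.
Summing min(A,B)·P(x,y) over outcomes with A + B = 3 gives 6/35.
E[min(A, B) | A + B = 3] = (6/35) / (6/35) = 1.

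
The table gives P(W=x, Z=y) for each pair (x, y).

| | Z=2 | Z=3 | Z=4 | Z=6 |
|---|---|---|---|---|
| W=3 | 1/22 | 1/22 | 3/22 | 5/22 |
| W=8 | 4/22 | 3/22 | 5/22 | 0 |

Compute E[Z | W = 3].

P(W = 3) = 5/11.
Σ Z·P over the event = 2·(1/22) + 3·(1/22) + 4·(3/22) + 6·(5/22) = 47/22.
E[Z | W = 3] = (47/22) / (5/11) = 47/10.

47/10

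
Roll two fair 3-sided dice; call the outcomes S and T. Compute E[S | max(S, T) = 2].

5/3

Outcomes with max(S, T) = 2: (1,2), (2,1), (2,2), each with probability 1/9.
E[S | max(S, T) = 2] = (1 + 2 + 2) / 3 = 5/3.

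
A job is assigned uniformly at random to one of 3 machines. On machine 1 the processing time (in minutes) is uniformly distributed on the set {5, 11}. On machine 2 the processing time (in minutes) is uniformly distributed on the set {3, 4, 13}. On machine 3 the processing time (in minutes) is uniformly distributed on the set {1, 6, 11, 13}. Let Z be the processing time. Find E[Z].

269/36

E[Z | machine 1] = (5+11)/2 = 8.
E[Z | machine 2] = (3+4+13)/3 = 20/3.
E[Z | machine 3] = (1+6+11+13)/4 = 31/4.
By the law of total expectation,
E[Z] = (1/3)·(8) + (1/3)·(20/3) + (1/3)·(31/4) = 269/36.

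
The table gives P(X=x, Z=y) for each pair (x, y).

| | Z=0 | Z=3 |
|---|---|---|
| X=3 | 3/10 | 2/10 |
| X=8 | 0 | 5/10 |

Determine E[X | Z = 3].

46/7

P(Z = 3) = 7/10.
Σ X·P over the event = 3·(2/10) + 8·(5/10) = 23/5.
E[X | Z = 3] = (23/5) / (7/10) = 46/7.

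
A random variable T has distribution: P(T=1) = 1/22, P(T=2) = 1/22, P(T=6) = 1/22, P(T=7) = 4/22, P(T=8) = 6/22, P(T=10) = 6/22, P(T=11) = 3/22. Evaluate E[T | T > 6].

P(T > 6) = 19/22.
Σ over the event: 7·2/11 + 8·3/11 + 10·3/11 + 11·3/22 = 169/22.
E[T | T > 6] = (169/22) / (19/22) = 169/19.

169/19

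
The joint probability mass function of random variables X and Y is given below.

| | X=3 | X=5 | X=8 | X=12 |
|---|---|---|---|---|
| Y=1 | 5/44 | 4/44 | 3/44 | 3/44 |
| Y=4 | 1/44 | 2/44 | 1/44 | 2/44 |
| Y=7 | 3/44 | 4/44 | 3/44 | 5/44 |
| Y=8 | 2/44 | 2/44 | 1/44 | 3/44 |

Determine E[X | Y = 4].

15/2

P(Y = 4) = 3/22.
Σ X·P over the event = 3·(1/44) + 5·(2/44) + 8·(1/44) + 12·(2/44) = 45/44.
E[X | Y = 4] = (45/44) / (3/22) = 15/2.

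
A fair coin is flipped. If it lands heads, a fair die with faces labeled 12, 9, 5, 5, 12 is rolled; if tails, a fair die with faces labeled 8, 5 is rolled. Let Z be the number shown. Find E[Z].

E[Z | heads] = (12+9+5+5+12)/5 = 43/5.
E[Z | tails] = (8+5)/2 = 13/2.
By the law of total expectation,
E[Z] = (1/2)·(43/5) + (1/2)·(13/2) = 151/20.

151/20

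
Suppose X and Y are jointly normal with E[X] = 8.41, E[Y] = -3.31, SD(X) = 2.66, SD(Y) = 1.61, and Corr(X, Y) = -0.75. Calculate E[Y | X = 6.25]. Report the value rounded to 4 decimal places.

The regression of Y on X has slope ρ·σ_Y/σ_X and passes through (μ_X, μ_Y).
E[Y | X=6.25] = -3.31 + (-0.75)·(1.61/2.66)·(6.25 − (8.41)) = -3.31 + (-0.45395)·(-2.16) = -2.3295.

-2.3295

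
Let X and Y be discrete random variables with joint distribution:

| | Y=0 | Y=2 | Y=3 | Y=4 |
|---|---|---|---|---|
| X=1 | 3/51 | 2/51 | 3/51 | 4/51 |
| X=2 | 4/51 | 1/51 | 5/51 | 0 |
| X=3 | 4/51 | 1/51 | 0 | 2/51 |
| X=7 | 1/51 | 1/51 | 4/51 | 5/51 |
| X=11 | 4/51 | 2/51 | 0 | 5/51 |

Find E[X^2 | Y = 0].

147/4

P(Y = 0) = 16/51.
Σ X^2·P over the event = 1·(3/51) + 4·(4/51) + 9·(4/51) + 49·(1/51) + 121·(4/51) = 196/17.
E[X^2 | Y = 0] = (196/17) / (16/51) = 147/4.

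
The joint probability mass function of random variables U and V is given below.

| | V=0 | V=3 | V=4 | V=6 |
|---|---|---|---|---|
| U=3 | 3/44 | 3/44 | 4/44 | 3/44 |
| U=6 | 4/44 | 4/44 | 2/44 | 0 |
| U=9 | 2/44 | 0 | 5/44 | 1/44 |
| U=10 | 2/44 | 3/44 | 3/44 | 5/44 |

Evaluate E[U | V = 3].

63/10

P(V = 3) = 5/22.
Summing U·P(U=x,V=y) over the conditioning event gives 63/44.
E[U | V = 3] = (63/44) / (5/22) = 63/10.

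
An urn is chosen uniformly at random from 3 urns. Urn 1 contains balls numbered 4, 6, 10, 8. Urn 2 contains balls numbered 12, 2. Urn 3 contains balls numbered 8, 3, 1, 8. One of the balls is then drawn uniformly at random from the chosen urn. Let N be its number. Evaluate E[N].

E[N | urn 1] = (4+6+10+8)/4 = 7.
E[N | urn 2] = (12+2)/2 = 7.
E[N | urn 3] = (8+3+1+8)/4 = 5.
By the law of total expectation,
E[N] = (1/3)·(7) + (1/3)·(7) + (1/3)·(5) = 19/3.

19/3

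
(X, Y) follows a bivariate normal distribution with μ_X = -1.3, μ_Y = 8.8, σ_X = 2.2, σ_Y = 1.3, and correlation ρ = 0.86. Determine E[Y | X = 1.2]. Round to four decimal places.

For a bivariate normal, E[Y | X=x] = μ_Y + ρ·(σ_Y/σ_X)·(x − μ_X).
E[Y | X=1.2] = 8.8 + (0.86)·(1.3/2.2)·(1.2 − (-1.3)) = 8.8 + (0.50818)·(2.5) = 10.0705.

10.0705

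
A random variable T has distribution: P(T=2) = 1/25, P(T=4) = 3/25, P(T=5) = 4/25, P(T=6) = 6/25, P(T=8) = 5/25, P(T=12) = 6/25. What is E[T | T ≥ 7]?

P(T ≥ 7) = 11/25.
Σ over the event: 8·1/5 + 12·6/25 = 112/25.
E[T | T ≥ 7] = (112/25) / (11/25) = 112/11.

112/11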